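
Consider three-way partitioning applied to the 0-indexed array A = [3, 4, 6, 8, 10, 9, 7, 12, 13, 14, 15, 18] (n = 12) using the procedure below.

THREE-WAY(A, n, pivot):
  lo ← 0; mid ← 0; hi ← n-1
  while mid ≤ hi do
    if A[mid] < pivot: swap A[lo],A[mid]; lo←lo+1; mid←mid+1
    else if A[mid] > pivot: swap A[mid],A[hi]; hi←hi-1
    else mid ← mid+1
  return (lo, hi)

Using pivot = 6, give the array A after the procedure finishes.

lo=0 mid=0 hi=11
3<6: swap(0,0), lo=1 mid=1 ⇒ [3, 4, 6, 8, 10, 9, 7, 12, 13, 14, 15, 18]
4<6: swap(1,1), lo=2 mid=2 ⇒ [3, 4, 6, 8, 10, 9, 7, 12, 13, 14, 15, 18]
6=6: mid=3
8>6: swap(3,11), hi=10 ⇒ [3, 4, 6, 18, 10, 9, 7, 12, 13, 14, 15, 8]
18>6: swap(3,10), hi=9 ⇒ [3, 4, 6, 15, 10, 9, 7, 12, 13, 14, 18, 8]
15>6: swap(3,9), hi=8 ⇒ [3, 4, 6, 14, 10, 9, 7, 12, 13, 15, 18, 8]
14>6: swap(3,8), hi=7 ⇒ [3, 4, 6, 13, 10, 9, 7, 12, 14, 15, 18, 8]
13>6: swap(3,7), hi=6 ⇒ [3, 4, 6, 12, 10, 9, 7, 13, 14, 15, 18, 8]
12>6: swap(3,6), hi=5 ⇒ [3, 4, 6, 7, 10, 9, 12, 13, 14, 15, 18, 8]
7>6: swap(3,5), hi=4 ⇒ [3, 4, 6, 9, 10, 7, 12, 13, 14, 15, 18, 8]
9>6: swap(3,4), hi=3 ⇒ [3, 4, 6, 10, 9, 7, 12, 13, 14, 15, 18, 8]
10>6: swap(3,3), hi=2 ⇒ [3, 4, 6, 10, 9, 7, 12, 13, 14, 15, 18, 8]
done. lo=2 hi=2; A=[3, 4, 6, 10, 9, 7, 12, 13, 14, 15, 18, 8]

[3, 4, 6, 10, 9, 7, 12, 13, 14, 15, 18, 8]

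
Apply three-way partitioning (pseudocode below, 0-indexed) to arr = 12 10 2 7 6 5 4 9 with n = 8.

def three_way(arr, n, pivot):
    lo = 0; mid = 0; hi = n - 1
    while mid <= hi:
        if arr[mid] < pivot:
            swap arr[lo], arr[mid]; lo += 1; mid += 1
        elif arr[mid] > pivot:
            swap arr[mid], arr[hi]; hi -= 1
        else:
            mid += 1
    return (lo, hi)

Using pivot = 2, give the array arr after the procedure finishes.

2 10 7 6 5 4 9 12

pivot = 2; lo=0, mid=0, hi=7
arr[mid]=12>2: swap arr[0],arr[7]; hi=6 → 9 10 2 7 6 5 4 12
arr[mid]=9>2: swap arr[0],arr[6]; hi=5 → 4 10 2 7 6 5 9 12
arr[mid]=4>2: swap arr[0],arr[5]; hi=4 → 5 10 2 7 6 4 9 12
arr[mid]=5>2: swap arr[0],arr[4]; hi=3 → 6 10 2 7 5 4 9 12
arr[mid]=6>2: swap arr[0],arr[3]; hi=2 → 7 10 2 6 5 4 9 12
arr[mid]=7>2: swap arr[0],arr[2]; hi=1 → 2 10 7 6 5 4 9 12
arr[mid]=2=2: mid=1
arr[mid]=10>2: swap arr[1],arr[1]; hi=0 → 2 10 7 6 5 4 9 12
end: lo=0, hi=0; arr = 2 10 7 6 5 4 9 12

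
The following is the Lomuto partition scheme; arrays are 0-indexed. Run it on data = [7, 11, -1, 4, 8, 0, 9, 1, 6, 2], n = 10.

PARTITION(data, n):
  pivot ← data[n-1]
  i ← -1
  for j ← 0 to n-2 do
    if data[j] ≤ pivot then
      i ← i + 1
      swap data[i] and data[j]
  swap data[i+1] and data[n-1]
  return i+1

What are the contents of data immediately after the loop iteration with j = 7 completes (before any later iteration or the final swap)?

pivot=2, i=-1
j=0: 7>2, skip
j=1: 11>2, skip
j=2: -1≤2, i=0, swap(0,2) ⇒ [-1, 11, 7, 4, 8, 0, 9, 1, 6, 2]
j=3: 4>2, skip
j=4: 8>2, skip
j=5: 0≤2, i=1, swap(1,5) ⇒ [-1, 0, 7, 4, 8, 11, 9, 1, 6, 2]
j=6: 9>2, skip
j=7: 1≤2, i=2, swap(2,7) ⇒ [-1, 0, 1, 4, 8, 11, 9, 7, 6, 2]
(after j=7) data = [-1, 0, 1, 4, 8, 11, 9, 7, 6, 2]

[-1, 0, 1, 4, 8, 11, 9, 7, 6, 2]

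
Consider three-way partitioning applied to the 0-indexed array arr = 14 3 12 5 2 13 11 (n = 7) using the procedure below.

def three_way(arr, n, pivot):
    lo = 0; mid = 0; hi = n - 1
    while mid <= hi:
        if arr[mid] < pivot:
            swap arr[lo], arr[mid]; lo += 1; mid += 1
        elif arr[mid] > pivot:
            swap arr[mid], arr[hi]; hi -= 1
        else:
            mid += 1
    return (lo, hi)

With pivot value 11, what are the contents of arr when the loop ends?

3 2 5 11 13 12 14

pivot = 11; lo=0, mid=0, hi=6
arr[mid]=14>11: swap arr[0],arr[6]; hi=5 → 11 3 12 5 2 13 14
arr[mid]=11=11: mid=1
arr[mid]=3<11: swap arr[0],arr[1]; lo=1,mid=2 → 3 11 12 5 2 13 14
arr[mid]=12>11: swap arr[2],arr[5]; hi=4 → 3 11 13 5 2 12 14
arr[mid]=13>11: swap arr[2],arr[4]; hi=3 → 3 11 2 5 13 12 14
arr[mid]=2<11: swap arr[1],arr[2]; lo=2,mid=3 → 3 2 11 5 13 12 14
arr[mid]=5<11: swap arr[2],arr[3]; lo=3,mid=4 → 3 2 5 11 13 12 14
end: lo=3, hi=3; arr = 3 2 5 11 13 12 14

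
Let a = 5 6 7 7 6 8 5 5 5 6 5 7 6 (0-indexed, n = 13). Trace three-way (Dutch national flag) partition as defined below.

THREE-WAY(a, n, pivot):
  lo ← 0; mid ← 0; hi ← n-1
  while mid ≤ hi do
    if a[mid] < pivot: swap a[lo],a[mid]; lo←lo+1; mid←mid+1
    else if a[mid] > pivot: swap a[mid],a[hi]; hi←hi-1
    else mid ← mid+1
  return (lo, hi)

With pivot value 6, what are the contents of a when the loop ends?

pivot = 6; lo=0, mid=0, hi=12
a[mid]=5<6: swap a[0],a[0]; lo=1,mid=1 → 5 6 7 7 6 8 5 5 5 6 5 7 6
a[mid]=6=6: mid=2
a[mid]=7>6: swap a[2],a[12]; hi=11 → 5 6 6 7 6 8 5 5 5 6 5 7 7
a[mid]=6=6: mid=3
a[mid]=7>6: swap a[3],a[11]; hi=10 → 5 6 6 7 6 8 5 5 5 6 5 7 7
a[mid]=7>6: swap a[3],a[10]; hi=9 → 5 6 6 5 6 8 5 5 5 6 7 7 7
a[mid]=5<6: swap a[1],a[3]; lo=2,mid=4 → 5 5 6 6 6 8 5 5 5 6 7 7 7
a[mid]=6=6: mid=5
a[mid]=8>6: swap a[5],a[9]; hi=8 → 5 5 6 6 6 6 5 5 5 8 7 7 7
a[mid]=6=6: mid=6
a[mid]=5<6: swap a[2],a[6]; lo=3,mid=7 → 5 5 5 6 6 6 6 5 5 8 7 7 7
a[mid]=5<6: swap a[3],a[7]; lo=4,mid=8 → 5 5 5 5 6 6 6 6 5 8 7 7 7
a[mid]=5<6: swap a[4],a[8]; lo=5,mid=9 → 5 5 5 5 5 6 6 6 6 8 7 7 7
end: lo=5, hi=8; a = 5 5 5 5 5 6 6 6 6 8 7 7 7

5 5 5 5 5 6 6 6 6 8 7 7 7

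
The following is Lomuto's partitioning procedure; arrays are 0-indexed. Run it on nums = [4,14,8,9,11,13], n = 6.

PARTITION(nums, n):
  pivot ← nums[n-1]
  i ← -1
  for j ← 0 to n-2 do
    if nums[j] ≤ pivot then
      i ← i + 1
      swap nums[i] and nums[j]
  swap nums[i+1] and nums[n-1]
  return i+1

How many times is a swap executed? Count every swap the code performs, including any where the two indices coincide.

pivot=13, i=-1
j=0: 4≤13, i=0, swap(0,0) ⇒ [4,14,8,9,11,13]
j=1: 14>13, skip
j=2: 8≤13, i=1, swap(1,2) ⇒ [4,8,14,9,11,13]
j=3: 9≤13, i=2, swap(2,3) ⇒ [4,8,9,14,11,13]
j=4: 11≤13, i=3, swap(3,4) ⇒ [4,8,9,11,14,13]
swap(4,5) ⇒ [4,8,9,11,13,14]; return 4

5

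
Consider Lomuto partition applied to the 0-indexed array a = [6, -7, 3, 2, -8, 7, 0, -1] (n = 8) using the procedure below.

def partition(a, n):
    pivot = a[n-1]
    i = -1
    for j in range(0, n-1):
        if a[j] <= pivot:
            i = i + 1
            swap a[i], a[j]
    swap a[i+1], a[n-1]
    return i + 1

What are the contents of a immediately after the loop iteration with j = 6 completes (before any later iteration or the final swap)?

pivot = a[7] = -1; i = -1
j=0: a[0]=6 > -1 → no swap
j=1: a[1]=-7 ≤ -1 → i=0, swap a[0],a[1] → [-7, 6, 3, 2, -8, 7, 0, -1]
j=2: a[2]=3 > -1 → no swap
j=3: a[3]=2 > -1 → no swap
j=4: a[4]=-8 ≤ -1 → i=1, swap a[1],a[4] → [-7, -8, 3, 2, 6, 7, 0, -1]
j=5: a[5]=7 > -1 → no swap
j=6: a[6]=0 > -1 → no swap
(after j=6) a = [-7, -8, 3, 2, 6, 7, 0, -1]

[-7, -8, 3, 2, 6, 7, 0, -1]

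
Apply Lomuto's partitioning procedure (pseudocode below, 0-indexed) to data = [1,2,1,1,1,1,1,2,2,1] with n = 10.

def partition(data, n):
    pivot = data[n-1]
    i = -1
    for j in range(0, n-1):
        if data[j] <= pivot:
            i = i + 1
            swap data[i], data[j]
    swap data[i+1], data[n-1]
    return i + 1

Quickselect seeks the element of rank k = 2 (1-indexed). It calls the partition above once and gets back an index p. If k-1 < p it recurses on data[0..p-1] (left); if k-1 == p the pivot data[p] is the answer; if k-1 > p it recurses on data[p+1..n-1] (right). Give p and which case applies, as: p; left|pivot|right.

pivot=1, i=-1
j=0: 1≤1, i=0, swap(0,0) ⇒ [1,2,1,1,1,1,1,2,2,1]
j=1: 2>1, skip
j=2: 1≤1, i=1, swap(1,2) ⇒ [1,1,2,1,1,1,1,2,2,1]
j=3: 1≤1, i=2, swap(2,3) ⇒ [1,1,1,2,1,1,1,2,2,1]
j=4: 1≤1, i=3, swap(3,4) ⇒ [1,1,1,1,2,1,1,2,2,1]
j=5: 1≤1, i=4, swap(4,5) ⇒ [1,1,1,1,1,2,1,2,2,1]
j=6: 1≤1, i=5, swap(5,6) ⇒ [1,1,1,1,1,1,2,2,2,1]
j=7: 2>1, skip
j=8: 2>1, skip
swap(6,9) ⇒ [1,1,1,1,1,1,1,2,2,2]; return 6
p = 6; k-1 = 1 < 6 ⇒ left

6; left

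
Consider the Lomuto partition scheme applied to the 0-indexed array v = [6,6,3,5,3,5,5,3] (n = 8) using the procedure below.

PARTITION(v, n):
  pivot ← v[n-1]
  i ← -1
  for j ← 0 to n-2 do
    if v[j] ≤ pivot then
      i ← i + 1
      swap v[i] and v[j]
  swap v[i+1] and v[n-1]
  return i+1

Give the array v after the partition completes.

[3,3,3,5,6,5,5,6]

pivot = v[7] = 3; i = -1
j=0: v[0]=6 > 3 → no swap
j=1: v[1]=6 > 3 → no swap
j=2: v[2]=3 ≤ 3 → i=0, swap v[0],v[2] → [3,6,6,5,3,5,5,3]
j=3: v[3]=5 > 3 → no swap
j=4: v[4]=3 ≤ 3 → i=1, swap v[1],v[4] → [3,3,6,5,6,5,5,3]
j=5: v[5]=5 > 3 → no swap
j=6: v[6]=5 > 3 → no swap
final swap v[2],v[7] → [3,3,3,5,6,5,5,6]; return 2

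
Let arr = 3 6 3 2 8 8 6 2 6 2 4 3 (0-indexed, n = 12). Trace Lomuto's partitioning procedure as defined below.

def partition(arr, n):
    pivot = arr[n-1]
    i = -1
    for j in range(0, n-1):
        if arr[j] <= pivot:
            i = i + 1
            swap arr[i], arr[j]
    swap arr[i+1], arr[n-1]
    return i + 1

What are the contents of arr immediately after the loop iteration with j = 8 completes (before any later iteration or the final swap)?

pivot=3, i=-1
j=0: 3≤3, i=0, swap(0,0) ⇒ 3 6 3 2 8 8 6 2 6 2 4 3
j=1: 6>3, skip
j=2: 3≤3, i=1, swap(1,2) ⇒ 3 3 6 2 8 8 6 2 6 2 4 3
j=3: 2≤3, i=2, swap(2,3) ⇒ 3 3 2 6 8 8 6 2 6 2 4 3
j=4: 8>3, skip
j=5: 8>3, skip
j=6: 6>3, skip
j=7: 2≤3, i=3, swap(3,7) ⇒ 3 3 2 2 8 8 6 6 6 2 4 3
j=8: 6>3, skip
(after j=8) arr = 3 3 2 2 8 8 6 6 6 2 4 3

3 3 2 2 8 8 6 6 6 2 4 3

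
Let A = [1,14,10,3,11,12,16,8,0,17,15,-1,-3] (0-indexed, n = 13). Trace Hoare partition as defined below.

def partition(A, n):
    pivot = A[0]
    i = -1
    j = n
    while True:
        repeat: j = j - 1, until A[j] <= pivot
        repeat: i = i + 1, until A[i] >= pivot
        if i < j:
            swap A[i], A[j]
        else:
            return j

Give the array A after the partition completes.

[-3,-1,0,3,11,12,16,8,10,17,15,14,1]

pivot = A[0] = 1; i = -1, j = 13
j→12 (A[12]=-3≤1), i→0 (A[0]=1≥1); i<j, swap → [-3,14,10,3,11,12,16,8,0,17,15,-1,1]
j→11 (A[11]=-1≤1), i→1 (A[1]=14≥1); i<j, swap → [-3,-1,10,3,11,12,16,8,0,17,15,14,1]
j→8 (A[8]=0≤1), i→2 (A[2]=10≥1); i<j, swap → [-3,-1,0,3,11,12,16,8,10,17,15,14,1]
j→2, i→3; i≥j, return j=2. A = [-3,-1,0,3,11,12,16,8,10,17,15,14,1]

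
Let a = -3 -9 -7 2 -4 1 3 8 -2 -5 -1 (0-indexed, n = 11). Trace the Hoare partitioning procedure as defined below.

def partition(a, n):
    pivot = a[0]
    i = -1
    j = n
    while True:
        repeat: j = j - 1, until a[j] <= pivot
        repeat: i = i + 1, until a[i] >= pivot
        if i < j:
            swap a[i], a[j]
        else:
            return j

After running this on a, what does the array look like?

-5 -9 -7 -4 2 1 3 8 -2 -3 -1

pivot = a[0] = -3; i = -1, j = 11
j→9 (a[9]=-5≤-3), i→0 (a[0]=-3≥-3); i<j, swap → -5 -9 -7 2 -4 1 3 8 -2 -3 -1
j→4 (a[4]=-4≤-3), i→3 (a[3]=2≥-3); i<j, swap → -5 -9 -7 -4 2 1 3 8 -2 -3 -1
j→3, i→4; i≥j, return j=3. a = -5 -9 -7 -4 2 1 3 8 -2 -3 -1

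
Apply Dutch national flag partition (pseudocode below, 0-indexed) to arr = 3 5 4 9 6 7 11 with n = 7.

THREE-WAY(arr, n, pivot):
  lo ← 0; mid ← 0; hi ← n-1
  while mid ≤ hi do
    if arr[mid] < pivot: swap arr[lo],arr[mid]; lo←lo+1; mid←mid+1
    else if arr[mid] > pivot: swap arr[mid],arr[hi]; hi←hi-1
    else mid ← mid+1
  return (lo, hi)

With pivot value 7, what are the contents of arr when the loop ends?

lo=0 mid=0 hi=6
3<7: swap(0,0), lo=1 mid=1 ⇒ 3 5 4 9 6 7 11
5<7: swap(1,1), lo=2 mid=2 ⇒ 3 5 4 9 6 7 11
4<7: swap(2,2), lo=3 mid=3 ⇒ 3 5 4 9 6 7 11
9>7: swap(3,6), hi=5 ⇒ 3 5 4 11 6 7 9
11>7: swap(3,5), hi=4 ⇒ 3 5 4 7 6 11 9
7=7: mid=4
6<7: swap(3,4), lo=4 mid=5 ⇒ 3 5 4 6 7 11 9
done. lo=4 hi=4; arr=3 5 4 6 7 11 9

3 5 4 6 7 11 9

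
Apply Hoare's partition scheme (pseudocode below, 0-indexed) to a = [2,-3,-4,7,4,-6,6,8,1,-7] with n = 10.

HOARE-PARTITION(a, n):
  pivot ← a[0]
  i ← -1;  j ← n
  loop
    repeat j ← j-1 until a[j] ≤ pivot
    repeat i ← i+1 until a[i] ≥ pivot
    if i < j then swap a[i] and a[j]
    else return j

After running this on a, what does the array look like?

pivot=2
j stops at 9 (-7), i stops at 0 (2); swap ⇒ [-7,-3,-4,7,4,-6,6,8,1,2]
j stops at 8 (1), i stops at 3 (7); swap ⇒ [-7,-3,-4,1,4,-6,6,8,7,2]
j stops at 5 (-6), i stops at 4 (4); swap ⇒ [-7,-3,-4,1,-6,4,6,8,7,2]
j stops at 4, i stops at 5; i≥j ⇒ return 4. a=[-7,-3,-4,1,-6,4,6,8,7,2]

[-7,-3,-4,1,-6,4,6,8,7,2]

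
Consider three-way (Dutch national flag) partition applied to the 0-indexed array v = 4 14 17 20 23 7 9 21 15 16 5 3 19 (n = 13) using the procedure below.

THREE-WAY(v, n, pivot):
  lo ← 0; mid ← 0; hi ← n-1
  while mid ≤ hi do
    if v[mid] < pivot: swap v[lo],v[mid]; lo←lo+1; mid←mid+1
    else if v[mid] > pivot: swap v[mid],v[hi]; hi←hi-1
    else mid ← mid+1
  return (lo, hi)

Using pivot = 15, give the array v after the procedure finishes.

4 14 3 5 7 9 15 21 16 23 20 19 17

pivot = 15; lo=0, mid=0, hi=12
v[mid]=4<15: swap v[0],v[0]; lo=1,mid=1 → 4 14 17 20 23 7 9 21 15 16 5 3 19
v[mid]=14<15: swap v[1],v[1]; lo=2,mid=2 → 4 14 17 20 23 7 9 21 15 16 5 3 19
v[mid]=17>15: swap v[2],v[12]; hi=11 → 4 14 19 20 23 7 9 21 15 16 5 3 17
v[mid]=19>15: swap v[2],v[11]; hi=10 → 4 14 3 20 23 7 9 21 15 16 5 19 17
v[mid]=3<15: swap v[2],v[2]; lo=3,mid=3 → 4 14 3 20 23 7 9 21 15 16 5 19 17
v[mid]=20>15: swap v[3],v[10]; hi=9 → 4 14 3 5 23 7 9 21 15 16 20 19 17
v[mid]=5<15: swap v[3],v[3]; lo=4,mid=4 → 4 14 3 5 23 7 9 21 15 16 20 19 17
v[mid]=23>15: swap v[4],v[9]; hi=8 → 4 14 3 5 16 7 9 21 15 23 20 19 17
v[mid]=16>15: swap v[4],v[8]; hi=7 → 4 14 3 5 15 7 9 21 16 23 20 19 17
v[mid]=15=15: mid=5
v[mid]=7<15: swap v[4],v[5]; lo=5,mid=6 → 4 14 3 5 7 15 9 21 16 23 20 19 17
v[mid]=9<15: swap v[5],v[6]; lo=6,mid=7 → 4 14 3 5 7 9 15 21 16 23 20 19 17
v[mid]=21>15: swap v[7],v[7]; hi=6 → 4 14 3 5 7 9 15 21 16 23 20 19 17
end: lo=6, hi=6; v = 4 14 3 5 7 9 15 21 16 23 20 19 17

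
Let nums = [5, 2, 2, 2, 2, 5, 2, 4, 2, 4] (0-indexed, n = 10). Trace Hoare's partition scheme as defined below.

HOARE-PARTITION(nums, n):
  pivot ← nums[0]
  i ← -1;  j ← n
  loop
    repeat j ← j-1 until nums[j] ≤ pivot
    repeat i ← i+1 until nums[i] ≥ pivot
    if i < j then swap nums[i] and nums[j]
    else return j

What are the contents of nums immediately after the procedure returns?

[4, 2, 2, 2, 2, 2, 2, 4, 5, 5]

pivot=5
j stops at 9 (4), i stops at 0 (5); swap ⇒ [4, 2, 2, 2, 2, 5, 2, 4, 2, 5]
j stops at 8 (2), i stops at 5 (5); swap ⇒ [4, 2, 2, 2, 2, 2, 2, 4, 5, 5]
j stops at 7, i stops at 8; i≥j ⇒ return 7. nums=[4, 2, 2, 2, 2, 2, 2, 4, 5, 5]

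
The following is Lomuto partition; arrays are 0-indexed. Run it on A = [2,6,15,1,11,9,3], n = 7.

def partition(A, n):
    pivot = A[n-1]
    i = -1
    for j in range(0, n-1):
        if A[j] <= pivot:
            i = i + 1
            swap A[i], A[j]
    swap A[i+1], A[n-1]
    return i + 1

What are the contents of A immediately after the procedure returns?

[2,1,3,6,11,9,15]

pivot=3, i=-1
j=0: 2≤3, i=0, swap(0,0) ⇒ [2,6,15,1,11,9,3]
j=1: 6>3, skip
j=2: 15>3, skip
j=3: 1≤3, i=1, swap(1,3) ⇒ [2,1,15,6,11,9,3]
j=4: 11>3, skip
j=5: 9>3, skip
swap(2,6) ⇒ [2,1,3,6,11,9,15]; return 2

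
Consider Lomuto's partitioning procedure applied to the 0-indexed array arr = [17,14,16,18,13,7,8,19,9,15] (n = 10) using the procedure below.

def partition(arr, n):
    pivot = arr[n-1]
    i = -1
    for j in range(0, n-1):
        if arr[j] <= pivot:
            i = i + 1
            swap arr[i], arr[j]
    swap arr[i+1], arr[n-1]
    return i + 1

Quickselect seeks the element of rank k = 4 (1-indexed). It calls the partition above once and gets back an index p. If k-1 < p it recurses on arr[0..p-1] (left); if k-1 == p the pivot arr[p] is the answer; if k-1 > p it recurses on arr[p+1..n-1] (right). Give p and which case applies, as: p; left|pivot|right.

pivot=15, i=-1
j=0: 17>15, skip
j=1: 14≤15, i=0, swap(0,1) ⇒ [14,17,16,18,13,7,8,19,9,15]
j=2: 16>15, skip
j=3: 18>15, skip
j=4: 13≤15, i=1, swap(1,4) ⇒ [14,13,16,18,17,7,8,19,9,15]
j=5: 7≤15, i=2, swap(2,5) ⇒ [14,13,7,18,17,16,8,19,9,15]
j=6: 8≤15, i=3, swap(3,6) ⇒ [14,13,7,8,17,16,18,19,9,15]
j=7: 19>15, skip
j=8: 9≤15, i=4, swap(4,8) ⇒ [14,13,7,8,9,16,18,19,17,15]
swap(5,9) ⇒ [14,13,7,8,9,15,18,19,17,16]; return 5
p = 5; k-1 = 3 < 5 ⇒ left

5; left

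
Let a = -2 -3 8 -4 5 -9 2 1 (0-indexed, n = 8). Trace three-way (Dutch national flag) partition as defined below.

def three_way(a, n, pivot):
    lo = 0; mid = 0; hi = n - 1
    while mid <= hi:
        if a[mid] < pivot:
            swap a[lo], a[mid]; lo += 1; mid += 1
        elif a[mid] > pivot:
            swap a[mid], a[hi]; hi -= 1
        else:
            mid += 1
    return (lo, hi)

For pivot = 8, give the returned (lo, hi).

pivot = 8; lo=0, mid=0, hi=7
a[mid]=-2<8: swap a[0],a[0]; lo=1,mid=1 → -2 -3 8 -4 5 -9 2 1
a[mid]=-3<8: swap a[1],a[1]; lo=2,mid=2 → -2 -3 8 -4 5 -9 2 1
a[mid]=8=8: mid=3
a[mid]=-4<8: swap a[2],a[3]; lo=3,mid=4 → -2 -3 -4 8 5 -9 2 1
a[mid]=5<8: swap a[3],a[4]; lo=4,mid=5 → -2 -3 -4 5 8 -9 2 1
a[mid]=-9<8: swap a[4],a[5]; lo=5,mid=6 → -2 -3 -4 5 -9 8 2 1
a[mid]=2<8: swap a[5],a[6]; lo=6,mid=7 → -2 -3 -4 5 -9 2 8 1
a[mid]=1<8: swap a[6],a[7]; lo=7,mid=8 → -2 -3 -4 5 -9 2 1 8
end: lo=7, hi=7; a = -2 -3 -4 5 -9 2 1 8

(7, 7)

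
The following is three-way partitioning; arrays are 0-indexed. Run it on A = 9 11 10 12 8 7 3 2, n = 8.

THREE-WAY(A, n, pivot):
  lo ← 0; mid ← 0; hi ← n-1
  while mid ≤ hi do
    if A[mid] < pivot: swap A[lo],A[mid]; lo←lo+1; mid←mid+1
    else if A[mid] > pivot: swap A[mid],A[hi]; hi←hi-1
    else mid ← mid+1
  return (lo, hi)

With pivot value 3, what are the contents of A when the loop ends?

lo=0 mid=0 hi=7
9>3: swap(0,7), hi=6 ⇒ 2 11 10 12 8 7 3 9
2<3: swap(0,0), lo=1 mid=1 ⇒ 2 11 10 12 8 7 3 9
11>3: swap(1,6), hi=5 ⇒ 2 3 10 12 8 7 11 9
3=3: mid=2
10>3: swap(2,5), hi=4 ⇒ 2 3 7 12 8 10 11 9
7>3: swap(2,4), hi=3 ⇒ 2 3 8 12 7 10 11 9
8>3: swap(2,3), hi=2 ⇒ 2 3 12 8 7 10 11 9
12>3: swap(2,2), hi=1 ⇒ 2 3 12 8 7 10 11 9
done. lo=1 hi=1; A=2 3 12 8 7 10 11 9

2 3 12 8 7 10 11 9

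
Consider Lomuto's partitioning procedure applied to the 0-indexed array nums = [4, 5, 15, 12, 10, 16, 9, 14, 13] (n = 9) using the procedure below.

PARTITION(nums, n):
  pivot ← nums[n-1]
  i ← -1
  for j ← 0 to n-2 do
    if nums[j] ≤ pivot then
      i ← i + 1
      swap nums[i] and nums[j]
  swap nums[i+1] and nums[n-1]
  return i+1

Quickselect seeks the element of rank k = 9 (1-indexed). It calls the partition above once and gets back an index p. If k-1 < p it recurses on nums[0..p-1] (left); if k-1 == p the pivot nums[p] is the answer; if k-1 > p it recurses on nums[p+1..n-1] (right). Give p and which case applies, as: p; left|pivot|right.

5; right

pivot = nums[8] = 13; i = -1
j=0: nums[0]=4 ≤ 13 → i=0, swap nums[0],nums[0] (no change) → [4, 5, 15, 12, 10, 16, 9, 14, 13]
j=1: nums[1]=5 ≤ 13 → i=1, swap nums[1],nums[1] (no change) → [4, 5, 15, 12, 10, 16, 9, 14, 13]
j=2: nums[2]=15 > 13 → no swap
j=3: nums[3]=12 ≤ 13 → i=2, swap nums[2],nums[3] → [4, 5, 12, 15, 10, 16, 9, 14, 13]
j=4: nums[4]=10 ≤ 13 → i=3, swap nums[3],nums[4] → [4, 5, 12, 10, 15, 16, 9, 14, 13]
j=5: nums[5]=16 > 13 → no swap
j=6: nums[6]=9 ≤ 13 → i=4, swap nums[4],nums[6] → [4, 5, 12, 10, 9, 16, 15, 14, 13]
j=7: nums[7]=14 > 13 → no swap
final swap nums[5],nums[8] → [4, 5, 12, 10, 9, 13, 15, 14, 16]; return 5
p = 5; k-1 = 8 > 5 ⇒ right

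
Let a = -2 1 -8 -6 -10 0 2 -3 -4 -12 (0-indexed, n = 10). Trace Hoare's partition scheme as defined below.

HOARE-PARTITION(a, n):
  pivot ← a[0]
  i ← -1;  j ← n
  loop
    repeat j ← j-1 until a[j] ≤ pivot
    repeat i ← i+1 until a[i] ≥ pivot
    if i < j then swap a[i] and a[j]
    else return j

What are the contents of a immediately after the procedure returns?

pivot = a[0] = -2; i = -1, j = 10
j→9 (a[9]=-12≤-2), i→0 (a[0]=-2≥-2); i<j, swap → -12 1 -8 -6 -10 0 2 -3 -4 -2
j→8 (a[8]=-4≤-2), i→1 (a[1]=1≥-2); i<j, swap → -12 -4 -8 -6 -10 0 2 -3 1 -2
j→7 (a[7]=-3≤-2), i→5 (a[5]=0≥-2); i<j, swap → -12 -4 -8 -6 -10 -3 2 0 1 -2
j→5, i→6; i≥j, return j=5. a = -12 -4 -8 -6 -10 -3 2 0 1 -2

-12 -4 -8 -6 -10 -3 2 0 1 -2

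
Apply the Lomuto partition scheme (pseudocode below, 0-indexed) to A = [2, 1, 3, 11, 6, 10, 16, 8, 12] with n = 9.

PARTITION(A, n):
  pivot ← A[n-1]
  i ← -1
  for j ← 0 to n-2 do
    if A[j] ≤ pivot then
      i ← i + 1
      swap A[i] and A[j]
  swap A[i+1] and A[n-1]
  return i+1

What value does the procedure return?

pivot = A[8] = 12; i = -1
j=0: A[0]=2 ≤ 12 → i=0, swap A[0],A[0] (no change) → [2, 1, 3, 11, 6, 10, 16, 8, 12]
j=1: A[1]=1 ≤ 12 → i=1, swap A[1],A[1] (no change) → [2, 1, 3, 11, 6, 10, 16, 8, 12]
j=2: A[2]=3 ≤ 12 → i=2, swap A[2],A[2] (no change) → [2, 1, 3, 11, 6, 10, 16, 8, 12]
j=3: A[3]=11 ≤ 12 → i=3, swap A[3],A[3] (no change) → [2, 1, 3, 11, 6, 10, 16, 8, 12]
j=4: A[4]=6 ≤ 12 → i=4, swap A[4],A[4] (no change) → [2, 1, 3, 11, 6, 10, 16, 8, 12]
j=5: A[5]=10 ≤ 12 → i=5, swap A[5],A[5] (no change) → [2, 1, 3, 11, 6, 10, 16, 8, 12]
j=6: A[6]=16 > 12 → no swap
j=7: A[7]=8 ≤ 12 → i=6, swap A[6],A[7] → [2, 1, 3, 11, 6, 10, 8, 16, 12]
final swap A[7],A[8] → [2, 1, 3, 11, 6, 10, 8, 12, 16]; return 7

7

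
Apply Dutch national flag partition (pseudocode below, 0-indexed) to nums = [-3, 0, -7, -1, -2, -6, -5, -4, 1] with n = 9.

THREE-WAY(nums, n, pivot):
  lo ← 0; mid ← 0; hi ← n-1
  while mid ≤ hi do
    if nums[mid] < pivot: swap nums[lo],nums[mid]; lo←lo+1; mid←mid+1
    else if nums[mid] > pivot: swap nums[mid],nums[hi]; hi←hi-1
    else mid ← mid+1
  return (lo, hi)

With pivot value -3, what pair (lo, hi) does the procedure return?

(4, 4)

pivot = -3; lo=0, mid=0, hi=8
nums[mid]=-3=-3: mid=1
nums[mid]=0>-3: swap nums[1],nums[8]; hi=7 → [-3, 1, -7, -1, -2, -6, -5, -4, 0]
nums[mid]=1>-3: swap nums[1],nums[7]; hi=6 → [-3, -4, -7, -1, -2, -6, -5, 1, 0]
nums[mid]=-4<-3: swap nums[0],nums[1]; lo=1,mid=2 → [-4, -3, -7, -1, -2, -6, -5, 1, 0]
nums[mid]=-7<-3: swap nums[1],nums[2]; lo=2,mid=3 → [-4, -7, -3, -1, -2, -6, -5, 1, 0]
nums[mid]=-1>-3: swap nums[3],nums[6]; hi=5 → [-4, -7, -3, -5, -2, -6, -1, 1, 0]
nums[mid]=-5<-3: swap nums[2],nums[3]; lo=3,mid=4 → [-4, -7, -5, -3, -2, -6, -1, 1, 0]
nums[mid]=-2>-3: swap nums[4],nums[5]; hi=4 → [-4, -7, -5, -3, -6, -2, -1, 1, 0]
nums[mid]=-6<-3: swap nums[3],nums[4]; lo=4,mid=5 → [-4, -7, -5, -6, -3, -2, -1, 1, 0]
end: lo=4, hi=4; nums = [-4, -7, -5, -6, -3, -2, -1, 1, 0]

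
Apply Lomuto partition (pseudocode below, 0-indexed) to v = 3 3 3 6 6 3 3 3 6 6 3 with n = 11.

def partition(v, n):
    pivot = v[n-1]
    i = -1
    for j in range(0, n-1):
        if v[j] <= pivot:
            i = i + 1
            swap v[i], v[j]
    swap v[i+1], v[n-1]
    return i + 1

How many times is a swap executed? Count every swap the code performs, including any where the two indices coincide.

7

pivot=3, i=-1
j=0: 3≤3, i=0, swap(0,0) ⇒ 3 3 3 6 6 3 3 3 6 6 3
j=1: 3≤3, i=1, swap(1,1) ⇒ 3 3 3 6 6 3 3 3 6 6 3
j=2: 3≤3, i=2, swap(2,2) ⇒ 3 3 3 6 6 3 3 3 6 6 3
j=3: 6>3, skip
j=4: 6>3, skip
j=5: 3≤3, i=3, swap(3,5) ⇒ 3 3 3 3 6 6 3 3 6 6 3
j=6: 3≤3, i=4, swap(4,6) ⇒ 3 3 3 3 3 6 6 3 6 6 3
j=7: 3≤3, i=5, swap(5,7) ⇒ 3 3 3 3 3 3 6 6 6 6 3
j=8: 6>3, skip
j=9: 6>3, skip
swap(6,10) ⇒ 3 3 3 3 3 3 3 6 6 6 6; return 6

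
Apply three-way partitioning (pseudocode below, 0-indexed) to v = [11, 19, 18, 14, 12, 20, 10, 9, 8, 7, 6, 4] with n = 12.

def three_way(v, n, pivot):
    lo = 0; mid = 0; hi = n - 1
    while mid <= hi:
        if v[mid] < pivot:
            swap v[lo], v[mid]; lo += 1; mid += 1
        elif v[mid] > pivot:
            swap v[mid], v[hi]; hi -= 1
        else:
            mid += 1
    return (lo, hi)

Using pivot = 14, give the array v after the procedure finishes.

lo=0 mid=0 hi=11
11<14: swap(0,0), lo=1 mid=1 ⇒ [11, 19, 18, 14, 12, 20, 10, 9, 8, 7, 6, 4]
19>14: swap(1,11), hi=10 ⇒ [11, 4, 18, 14, 12, 20, 10, 9, 8, 7, 6, 19]
4<14: swap(1,1), lo=2 mid=2 ⇒ [11, 4, 18, 14, 12, 20, 10, 9, 8, 7, 6, 19]
18>14: swap(2,10), hi=9 ⇒ [11, 4, 6, 14, 12, 20, 10, 9, 8, 7, 18, 19]
6<14: swap(2,2), lo=3 mid=3 ⇒ [11, 4, 6, 14, 12, 20, 10, 9, 8, 7, 18, 19]
14=14: mid=4
12<14: swap(3,4), lo=4 mid=5 ⇒ [11, 4, 6, 12, 14, 20, 10, 9, 8, 7, 18, 19]
20>14: swap(5,9), hi=8 ⇒ [11, 4, 6, 12, 14, 7, 10, 9, 8, 20, 18, 19]
7<14: swap(4,5), lo=5 mid=6 ⇒ [11, 4, 6, 12, 7, 14, 10, 9, 8, 20, 18, 19]
10<14: swap(5,6), lo=6 mid=7 ⇒ [11, 4, 6, 12, 7, 10, 14, 9, 8, 20, 18, 19]
9<14: swap(6,7), lo=7 mid=8 ⇒ [11, 4, 6, 12, 7, 10, 9, 14, 8, 20, 18, 19]
8<14: swap(7,8), lo=8 mid=9 ⇒ [11, 4, 6, 12, 7, 10, 9, 8, 14, 20, 18, 19]
done. lo=8 hi=8; v=[11, 4, 6, 12, 7, 10, 9, 8, 14, 20, 18, 19]

[11, 4, 6, 12, 7, 10, 9, 8, 14, 20, 18, 19]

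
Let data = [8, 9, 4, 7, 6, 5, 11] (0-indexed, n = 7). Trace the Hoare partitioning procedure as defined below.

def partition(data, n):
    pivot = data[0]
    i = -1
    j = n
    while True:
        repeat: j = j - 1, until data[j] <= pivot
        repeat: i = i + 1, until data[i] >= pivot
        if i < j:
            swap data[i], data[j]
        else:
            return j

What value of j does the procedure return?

pivot=8
j stops at 5 (5), i stops at 0 (8); swap ⇒ [5, 9, 4, 7, 6, 8, 11]
j stops at 4 (6), i stops at 1 (9); swap ⇒ [5, 6, 4, 7, 9, 8, 11]
j stops at 3, i stops at 4; i≥j ⇒ return 3. data=[5, 6, 4, 7, 9, 8, 11]

3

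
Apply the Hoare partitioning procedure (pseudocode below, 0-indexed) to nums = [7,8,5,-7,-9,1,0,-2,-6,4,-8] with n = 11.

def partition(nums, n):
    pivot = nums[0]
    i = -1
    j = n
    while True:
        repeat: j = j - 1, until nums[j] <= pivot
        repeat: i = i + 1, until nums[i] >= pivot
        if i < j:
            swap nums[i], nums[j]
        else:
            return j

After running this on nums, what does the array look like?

[-8,4,5,-7,-9,1,0,-2,-6,8,7]

pivot=7
j stops at 10 (-8), i stops at 0 (7); swap ⇒ [-8,8,5,-7,-9,1,0,-2,-6,4,7]
j stops at 9 (4), i stops at 1 (8); swap ⇒ [-8,4,5,-7,-9,1,0,-2,-6,8,7]
j stops at 8, i stops at 9; i≥j ⇒ return 8. nums=[-8,4,5,-7,-9,1,0,-2,-6,8,7]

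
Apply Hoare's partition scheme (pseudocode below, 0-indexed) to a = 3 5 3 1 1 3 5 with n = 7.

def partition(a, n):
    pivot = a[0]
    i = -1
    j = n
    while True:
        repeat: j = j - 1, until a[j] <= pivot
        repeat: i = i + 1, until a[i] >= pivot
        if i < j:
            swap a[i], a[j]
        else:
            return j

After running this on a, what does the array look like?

3 1 1 3 5 3 5

pivot = a[0] = 3; i = -1, j = 7
j→5 (a[5]=3≤3), i→0 (a[0]=3≥3); i<j, swap → 3 5 3 1 1 3 5
j→4 (a[4]=1≤3), i→1 (a[1]=5≥3); i<j, swap → 3 1 3 1 5 3 5
j→3 (a[3]=1≤3), i→2 (a[2]=3≥3); i<j, swap → 3 1 1 3 5 3 5
j→2, i→3; i≥j, return j=2. a = 3 1 1 3 5 3 5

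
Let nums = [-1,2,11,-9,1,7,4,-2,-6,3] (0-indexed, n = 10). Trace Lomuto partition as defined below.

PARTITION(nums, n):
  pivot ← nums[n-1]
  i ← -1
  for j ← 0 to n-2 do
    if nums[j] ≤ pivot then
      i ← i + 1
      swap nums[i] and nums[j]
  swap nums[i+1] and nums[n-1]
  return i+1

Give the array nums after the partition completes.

[-1,2,-9,1,-2,-6,3,11,7,4]

pivot=3, i=-1
j=0: -1≤3, i=0, swap(0,0) ⇒ [-1,2,11,-9,1,7,4,-2,-6,3]
j=1: 2≤3, i=1, swap(1,1) ⇒ [-1,2,11,-9,1,7,4,-2,-6,3]
j=2: 11>3, skip
j=3: -9≤3, i=2, swap(2,3) ⇒ [-1,2,-9,11,1,7,4,-2,-6,3]
j=4: 1≤3, i=3, swap(3,4) ⇒ [-1,2,-9,1,11,7,4,-2,-6,3]
j=5: 7>3, skip
j=6: 4>3, skip
j=7: -2≤3, i=4, swap(4,7) ⇒ [-1,2,-9,1,-2,7,4,11,-6,3]
j=8: -6≤3, i=5, swap(5,8) ⇒ [-1,2,-9,1,-2,-6,4,11,7,3]
swap(6,9) ⇒ [-1,2,-9,1,-2,-6,3,11,7,4]; return 6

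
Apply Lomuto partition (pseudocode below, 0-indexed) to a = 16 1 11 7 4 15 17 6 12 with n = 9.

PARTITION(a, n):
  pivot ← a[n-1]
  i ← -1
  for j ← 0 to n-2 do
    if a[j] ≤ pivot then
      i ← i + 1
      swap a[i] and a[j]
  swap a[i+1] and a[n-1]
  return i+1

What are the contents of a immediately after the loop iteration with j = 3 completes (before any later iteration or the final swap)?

1 11 7 16 4 15 17 6 12

pivot = a[8] = 12; i = -1
j=0: a[0]=16 > 12 → no swap
j=1: a[1]=1 ≤ 12 → i=0, swap a[0],a[1] → 1 16 11 7 4 15 17 6 12
j=2: a[2]=11 ≤ 12 → i=1, swap a[1],a[2] → 1 11 16 7 4 15 17 6 12
j=3: a[3]=7 ≤ 12 → i=2, swap a[2],a[3] → 1 11 7 16 4 15 17 6 12
(after j=3) a = 1 11 7 16 4 15 17 6 12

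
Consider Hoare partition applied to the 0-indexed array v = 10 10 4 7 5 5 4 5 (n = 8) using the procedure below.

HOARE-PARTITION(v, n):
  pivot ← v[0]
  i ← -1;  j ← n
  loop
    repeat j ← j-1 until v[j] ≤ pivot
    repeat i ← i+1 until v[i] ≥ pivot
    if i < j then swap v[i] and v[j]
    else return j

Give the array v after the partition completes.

5 4 4 7 5 5 10 10

pivot = v[0] = 10; i = -1, j = 8
j→7 (v[7]=5≤10), i→0 (v[0]=10≥10); i<j, swap → 5 10 4 7 5 5 4 10
j→6 (v[6]=4≤10), i→1 (v[1]=10≥10); i<j, swap → 5 4 4 7 5 5 10 10
j→5, i→6; i≥j, return j=5. v = 5 4 4 7 5 5 10 10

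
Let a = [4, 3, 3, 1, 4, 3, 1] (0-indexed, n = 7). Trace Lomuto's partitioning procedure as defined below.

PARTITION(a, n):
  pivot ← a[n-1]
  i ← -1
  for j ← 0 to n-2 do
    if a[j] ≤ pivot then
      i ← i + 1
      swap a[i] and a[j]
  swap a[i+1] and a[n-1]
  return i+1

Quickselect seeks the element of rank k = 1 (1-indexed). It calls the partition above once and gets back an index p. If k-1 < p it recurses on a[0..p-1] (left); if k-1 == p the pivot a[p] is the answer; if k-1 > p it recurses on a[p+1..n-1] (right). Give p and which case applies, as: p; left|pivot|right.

1; left

pivot = a[6] = 1; i = -1
j=0: a[0]=4 > 1 → no swap
j=1: a[1]=3 > 1 → no swap
j=2: a[2]=3 > 1 → no swap
j=3: a[3]=1 ≤ 1 → i=0, swap a[0],a[3] → [1, 3, 3, 4, 4, 3, 1]
j=4: a[4]=4 > 1 → no swap
j=5: a[5]=3 > 1 → no swap
final swap a[1],a[6] → [1, 1, 3, 4, 4, 3, 3]; return 1
p = 1; k-1 = 0 < 1 ⇒ left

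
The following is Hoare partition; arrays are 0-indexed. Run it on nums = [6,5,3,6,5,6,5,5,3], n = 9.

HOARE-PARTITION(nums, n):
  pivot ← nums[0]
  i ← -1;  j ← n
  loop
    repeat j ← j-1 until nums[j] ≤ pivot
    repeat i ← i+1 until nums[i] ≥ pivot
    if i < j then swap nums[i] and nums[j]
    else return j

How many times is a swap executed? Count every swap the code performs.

3

pivot = nums[0] = 6; i = -1, j = 9
j→8 (nums[8]=3≤6), i→0 (nums[0]=6≥6); i<j, swap → [3,5,3,6,5,6,5,5,6]
j→7 (nums[7]=5≤6), i→3 (nums[3]=6≥6); i<j, swap → [3,5,3,5,5,6,5,6,6]
j→6 (nums[6]=5≤6), i→5 (nums[5]=6≥6); i<j, swap → [3,5,3,5,5,5,6,6,6]
j→5, i→6; i≥j, return j=5. nums = [3,5,3,5,5,5,6,6,6]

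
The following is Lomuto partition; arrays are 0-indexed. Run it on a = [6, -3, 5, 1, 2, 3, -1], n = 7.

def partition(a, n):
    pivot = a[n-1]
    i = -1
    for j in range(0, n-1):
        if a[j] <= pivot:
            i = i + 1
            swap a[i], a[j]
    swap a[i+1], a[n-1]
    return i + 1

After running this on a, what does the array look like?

[-3, -1, 5, 1, 2, 3, 6]

pivot=-1, i=-1
j=0: 6>-1, skip
j=1: -3≤-1, i=0, swap(0,1) ⇒ [-3, 6, 5, 1, 2, 3, -1]
j=2: 5>-1, skip
j=3: 1>-1, skip
j=4: 2>-1, skip
j=5: 3>-1, skip
swap(1,6) ⇒ [-3, -1, 5, 1, 2, 3, 6]; return 1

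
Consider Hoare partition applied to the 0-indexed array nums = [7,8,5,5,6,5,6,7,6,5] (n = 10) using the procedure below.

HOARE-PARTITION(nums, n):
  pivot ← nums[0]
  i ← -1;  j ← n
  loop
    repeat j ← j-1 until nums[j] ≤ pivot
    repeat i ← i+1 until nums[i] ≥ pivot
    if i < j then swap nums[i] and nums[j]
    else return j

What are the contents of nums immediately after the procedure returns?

[5,6,5,5,6,5,6,7,8,7]

pivot=7
j stops at 9 (5), i stops at 0 (7); swap ⇒ [5,8,5,5,6,5,6,7,6,7]
j stops at 8 (6), i stops at 1 (8); swap ⇒ [5,6,5,5,6,5,6,7,8,7]
j stops at 7, i stops at 7; i≥j ⇒ return 7. nums=[5,6,5,5,6,5,6,7,8,7]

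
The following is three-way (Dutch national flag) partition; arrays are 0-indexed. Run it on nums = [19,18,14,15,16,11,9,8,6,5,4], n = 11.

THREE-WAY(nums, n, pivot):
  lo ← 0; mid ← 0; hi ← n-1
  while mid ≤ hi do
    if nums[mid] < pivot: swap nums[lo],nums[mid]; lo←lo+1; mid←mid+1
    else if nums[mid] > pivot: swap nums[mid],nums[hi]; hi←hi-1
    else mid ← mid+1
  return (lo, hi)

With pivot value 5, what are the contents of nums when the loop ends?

[4,5,15,16,11,9,8,6,14,18,19]

pivot = 5; lo=0, mid=0, hi=10
nums[mid]=19>5: swap nums[0],nums[10]; hi=9 → [4,18,14,15,16,11,9,8,6,5,19]
nums[mid]=4<5: swap nums[0],nums[0]; lo=1,mid=1 → [4,18,14,15,16,11,9,8,6,5,19]
nums[mid]=18>5: swap nums[1],nums[9]; hi=8 → [4,5,14,15,16,11,9,8,6,18,19]
nums[mid]=5=5: mid=2
nums[mid]=14>5: swap nums[2],nums[8]; hi=7 → [4,5,6,15,16,11,9,8,14,18,19]
nums[mid]=6>5: swap nums[2],nums[7]; hi=6 → [4,5,8,15,16,11,9,6,14,18,19]
nums[mid]=8>5: swap nums[2],nums[6]; hi=5 → [4,5,9,15,16,11,8,6,14,18,19]
nums[mid]=9>5: swap nums[2],nums[5]; hi=4 → [4,5,11,15,16,9,8,6,14,18,19]
nums[mid]=11>5: swap nums[2],nums[4]; hi=3 → [4,5,16,15,11,9,8,6,14,18,19]
nums[mid]=16>5: swap nums[2],nums[3]; hi=2 → [4,5,15,16,11,9,8,6,14,18,19]
nums[mid]=15>5: swap nums[2],nums[2]; hi=1 → [4,5,15,16,11,9,8,6,14,18,19]
end: lo=1, hi=1; nums = [4,5,15,16,11,9,8,6,14,18,19]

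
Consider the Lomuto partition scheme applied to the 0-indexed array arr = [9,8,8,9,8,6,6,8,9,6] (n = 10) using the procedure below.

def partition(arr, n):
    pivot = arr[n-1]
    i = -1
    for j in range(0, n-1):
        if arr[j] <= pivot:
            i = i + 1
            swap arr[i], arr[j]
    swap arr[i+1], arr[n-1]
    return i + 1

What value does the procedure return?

2

pivot=6, i=-1
j=0: 9>6, skip
j=1: 8>6, skip
j=2: 8>6, skip
j=3: 9>6, skip
j=4: 8>6, skip
j=5: 6≤6, i=0, swap(0,5) ⇒ [6,8,8,9,8,9,6,8,9,6]
j=6: 6≤6, i=1, swap(1,6) ⇒ [6,6,8,9,8,9,8,8,9,6]
j=7: 8>6, skip
j=8: 9>6, skip
swap(2,9) ⇒ [6,6,6,9,8,9,8,8,9,8]; return 2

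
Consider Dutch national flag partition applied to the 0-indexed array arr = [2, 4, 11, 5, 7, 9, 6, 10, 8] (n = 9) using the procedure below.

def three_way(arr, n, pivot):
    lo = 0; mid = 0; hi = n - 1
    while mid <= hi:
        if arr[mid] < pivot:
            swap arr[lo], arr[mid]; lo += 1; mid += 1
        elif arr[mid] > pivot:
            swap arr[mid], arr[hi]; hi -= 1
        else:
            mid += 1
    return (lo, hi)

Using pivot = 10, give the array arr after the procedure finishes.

pivot = 10; lo=0, mid=0, hi=8
arr[mid]=2<10: swap arr[0],arr[0]; lo=1,mid=1 → [2, 4, 11, 5, 7, 9, 6, 10, 8]
arr[mid]=4<10: swap arr[1],arr[1]; lo=2,mid=2 → [2, 4, 11, 5, 7, 9, 6, 10, 8]
arr[mid]=11>10: swap arr[2],arr[8]; hi=7 → [2, 4, 8, 5, 7, 9, 6, 10, 11]
arr[mid]=8<10: swap arr[2],arr[2]; lo=3,mid=3 → [2, 4, 8, 5, 7, 9, 6, 10, 11]
arr[mid]=5<10: swap arr[3],arr[3]; lo=4,mid=4 → [2, 4, 8, 5, 7, 9, 6, 10, 11]
arr[mid]=7<10: swap arr[4],arr[4]; lo=5,mid=5 → [2, 4, 8, 5, 7, 9, 6, 10, 11]
arr[mid]=9<10: swap arr[5],arr[5]; lo=6,mid=6 → [2, 4, 8, 5, 7, 9, 6, 10, 11]
arr[mid]=6<10: swap arr[6],arr[6]; lo=7,mid=7 → [2, 4, 8, 5, 7, 9, 6, 10, 11]
arr[mid]=10=10: mid=8
end: lo=7, hi=7; arr = [2, 4, 8, 5, 7, 9, 6, 10, 11]

[2, 4, 8, 5, 7, 9, 6, 10, 11]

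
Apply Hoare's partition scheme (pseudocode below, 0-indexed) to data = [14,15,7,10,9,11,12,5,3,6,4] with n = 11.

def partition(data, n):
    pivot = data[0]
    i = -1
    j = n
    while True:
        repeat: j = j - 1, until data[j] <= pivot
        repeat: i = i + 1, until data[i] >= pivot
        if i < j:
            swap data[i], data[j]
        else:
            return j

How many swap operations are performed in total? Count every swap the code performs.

2

pivot=14
j stops at 10 (4), i stops at 0 (14); swap ⇒ [4,15,7,10,9,11,12,5,3,6,14]
j stops at 9 (6), i stops at 1 (15); swap ⇒ [4,6,7,10,9,11,12,5,3,15,14]
j stops at 8, i stops at 9; i≥j ⇒ return 8. data=[4,6,7,10,9,11,12,5,3,15,14]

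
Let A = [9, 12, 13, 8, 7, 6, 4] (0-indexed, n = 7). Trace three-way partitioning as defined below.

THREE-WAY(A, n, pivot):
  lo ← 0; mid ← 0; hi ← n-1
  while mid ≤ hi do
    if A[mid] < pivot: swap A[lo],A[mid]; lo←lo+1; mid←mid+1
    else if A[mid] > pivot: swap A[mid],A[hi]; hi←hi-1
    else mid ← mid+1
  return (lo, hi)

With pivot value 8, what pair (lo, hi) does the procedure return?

(3, 3)

pivot = 8; lo=0, mid=0, hi=6
A[mid]=9>8: swap A[0],A[6]; hi=5 → [4, 12, 13, 8, 7, 6, 9]
A[mid]=4<8: swap A[0],A[0]; lo=1,mid=1 → [4, 12, 13, 8, 7, 6, 9]
A[mid]=12>8: swap A[1],A[5]; hi=4 → [4, 6, 13, 8, 7, 12, 9]
A[mid]=6<8: swap A[1],A[1]; lo=2,mid=2 → [4, 6, 13, 8, 7, 12, 9]
A[mid]=13>8: swap A[2],A[4]; hi=3 → [4, 6, 7, 8, 13, 12, 9]
A[mid]=7<8: swap A[2],A[2]; lo=3,mid=3 → [4, 6, 7, 8, 13, 12, 9]
A[mid]=8=8: mid=4
end: lo=3, hi=3; A = [4, 6, 7, 8, 13, 12, 9]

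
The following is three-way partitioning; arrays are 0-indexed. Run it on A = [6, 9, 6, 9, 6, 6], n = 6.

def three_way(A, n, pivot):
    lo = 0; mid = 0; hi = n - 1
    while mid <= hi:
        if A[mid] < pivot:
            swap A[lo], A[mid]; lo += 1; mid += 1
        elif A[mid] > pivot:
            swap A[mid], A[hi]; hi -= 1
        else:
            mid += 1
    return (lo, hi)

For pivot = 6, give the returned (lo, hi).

(0, 3)

pivot = 6; lo=0, mid=0, hi=5
A[mid]=6=6: mid=1
A[mid]=9>6: swap A[1],A[5]; hi=4 → [6, 6, 6, 9, 6, 9]
A[mid]=6=6: mid=2
A[mid]=6=6: mid=3
A[mid]=9>6: swap A[3],A[4]; hi=3 → [6, 6, 6, 6, 9, 9]
A[mid]=6=6: mid=4
end: lo=0, hi=3; A = [6, 6, 6, 6, 9, 9]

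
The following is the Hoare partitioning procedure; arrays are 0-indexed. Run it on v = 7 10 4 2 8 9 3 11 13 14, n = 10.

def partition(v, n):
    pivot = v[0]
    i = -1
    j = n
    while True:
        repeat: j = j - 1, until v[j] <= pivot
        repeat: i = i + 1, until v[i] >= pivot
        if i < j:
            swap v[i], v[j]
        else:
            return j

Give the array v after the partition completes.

3 2 4 10 8 9 7 11 13 14

pivot=7
j stops at 6 (3), i stops at 0 (7); swap ⇒ 3 10 4 2 8 9 7 11 13 14
j stops at 3 (2), i stops at 1 (10); swap ⇒ 3 2 4 10 8 9 7 11 13 14
j stops at 2, i stops at 3; i≥j ⇒ return 2. v=3 2 4 10 8 9 7 11 13 14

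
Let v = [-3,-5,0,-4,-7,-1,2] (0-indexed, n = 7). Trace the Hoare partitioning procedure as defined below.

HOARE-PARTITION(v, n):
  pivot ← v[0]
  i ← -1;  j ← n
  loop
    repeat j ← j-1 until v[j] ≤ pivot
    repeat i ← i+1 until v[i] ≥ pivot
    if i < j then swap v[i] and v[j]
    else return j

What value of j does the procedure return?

pivot = v[0] = -3; i = -1, j = 7
j→4 (v[4]=-7≤-3), i→0 (v[0]=-3≥-3); i<j, swap → [-7,-5,0,-4,-3,-1,2]
j→3 (v[3]=-4≤-3), i→2 (v[2]=0≥-3); i<j, swap → [-7,-5,-4,0,-3,-1,2]
j→2, i→3; i≥j, return j=2. v = [-7,-5,-4,0,-3,-1,2]

2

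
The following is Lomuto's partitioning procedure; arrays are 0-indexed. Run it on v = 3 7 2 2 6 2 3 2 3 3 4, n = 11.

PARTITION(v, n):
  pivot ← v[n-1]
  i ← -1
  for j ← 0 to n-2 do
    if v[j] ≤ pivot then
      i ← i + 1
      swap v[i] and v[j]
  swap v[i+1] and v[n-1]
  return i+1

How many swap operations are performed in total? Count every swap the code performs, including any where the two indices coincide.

9

pivot = v[10] = 4; i = -1
j=0: v[0]=3 ≤ 4 → i=0, swap v[0],v[0] (no change) → 3 7 2 2 6 2 3 2 3 3 4
j=1: v[1]=7 > 4 → no swap
j=2: v[2]=2 ≤ 4 → i=1, swap v[1],v[2] → 3 2 7 2 6 2 3 2 3 3 4
j=3: v[3]=2 ≤ 4 → i=2, swap v[2],v[3] → 3 2 2 7 6 2 3 2 3 3 4
j=4: v[4]=6 > 4 → no swap
j=5: v[5]=2 ≤ 4 → i=3, swap v[3],v[5] → 3 2 2 2 6 7 3 2 3 3 4
j=6: v[6]=3 ≤ 4 → i=4, swap v[4],v[6] → 3 2 2 2 3 7 6 2 3 3 4
j=7: v[7]=2 ≤ 4 → i=5, swap v[5],v[7] → 3 2 2 2 3 2 6 7 3 3 4
j=8: v[8]=3 ≤ 4 → i=6, swap v[6],v[8] → 3 2 2 2 3 2 3 7 6 3 4
j=9: v[9]=3 ≤ 4 → i=7, swap v[7],v[9] → 3 2 2 2 3 2 3 3 6 7 4
final swap v[8],v[10] → 3 2 2 2 3 2 3 3 4 7 6; return 8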